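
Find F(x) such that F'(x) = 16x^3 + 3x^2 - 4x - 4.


Reverse power rule on each term:
  ∫ 16x^3 dx = 4x^4
  ∫ 3x^2 dx = x^3
  ∫ -4x dx = -2x^2
  ∫ -4 dx = -4x
F(x) = 4x^4 + x^3 - 2x^2 - 4x + C


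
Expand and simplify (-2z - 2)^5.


Expand (-2z - 2)^5 by repeated multiplication:
  (-2z - 2)^2 = 4z^2 + 8z + 4
  (-2z - 2)^3 = -8z^3 - 24z^2 - 24z - 8
  (-2z - 2)^4 = 16z^4 + 64z^3 + 96z^2 + 64z + 16
= -32z^5 - 160z^4 - 320z^3 - 320z^2 - 160z - 32


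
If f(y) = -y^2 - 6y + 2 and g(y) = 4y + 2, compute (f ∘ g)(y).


Substitute g(y) into f:
f(g(y)) = -1*(4y + 2)^2 + (-6)*(4y + 2) + 2
(4y + 2)^2 = 16y^2 + 16y + 4
Expand and combine: -16y^2 - 40y - 14


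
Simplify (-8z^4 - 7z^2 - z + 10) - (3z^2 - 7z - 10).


Distribute the minus sign:
  (-8z^4 - 7z^2 - z + 10)
- (3z^2 - 7z - 10)
Negate second polynomial: -3z^2 + 7z + 10
Add: -8z^4 - 10z^2 + 6z + 20


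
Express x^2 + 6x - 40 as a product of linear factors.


Roots satisfy r1 + r2 = -b/a = -6 and r1*r2 = c/a = -40.
So r1 = 4, r2 = -10.
x^2 + 6x - 40 = (x - r1)(x - r2) = (x - 4)(x + 10)


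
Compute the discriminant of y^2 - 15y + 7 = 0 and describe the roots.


D = b^2 - 4ac = (-15)^2 - 4(1)(7) = 225 - 28 = 197
Since D > 0: two distinct irrational roots


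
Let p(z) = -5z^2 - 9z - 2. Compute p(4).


Using direct substitution:
  -5 * (4)^2 = -80
  -9 * (4)^1 = -36
  constant: -2
Sum = -80 - 36 - 2 = -118


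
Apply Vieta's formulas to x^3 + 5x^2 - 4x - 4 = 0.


Monic cubic x^3+bx^2+cx+d=0: sum=-b, pairwise sum=c, product=-d.
b=5, c=-4, d=-4
r1+r2+r3 = -5
r1r2+r1r3+r2r3 = -4
r1r2r3 = 4


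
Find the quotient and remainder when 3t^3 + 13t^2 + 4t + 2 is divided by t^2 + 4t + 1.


(3t^3 + 13t^2 + 4t + 2) / (t^2 + 4t + 1)
Step 1: 3t * (t^2 + 4t + 1) = 3t^3 + 12t^2 + 3t; subtract.
Step 2: 1 * (t^2 + 4t + 1) = t^2 + 4t + 1; subtract.
Quotient: 3t + 1, Remainder: -3t + 1


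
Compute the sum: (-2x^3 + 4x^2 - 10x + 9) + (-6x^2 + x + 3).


Align terms by degree and add:
  -2x^3 + 4x^2 - 10x + 9
  -6x^2 + x + 3
= -2x^3 - 2x^2 - 9x + 12


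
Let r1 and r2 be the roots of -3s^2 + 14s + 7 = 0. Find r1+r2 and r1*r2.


For as^2+bs+c=0: sum = -b/a, product = c/a.
a=-3, b=14, c=7
Sum = -(14)/-3 = 14/3
Product = (7)/-3 = -7/3


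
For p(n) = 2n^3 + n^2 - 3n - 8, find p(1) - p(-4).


p(1) = -8
p(-4) = -108
p(1) - p(-4) = -8 + 108 = 100


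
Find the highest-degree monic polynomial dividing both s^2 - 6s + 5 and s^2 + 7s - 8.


Factor each:
  s^2 - 6s + 5 = (s - 1)(s - 5)
  s^2 + 7s - 8 = (s - 1)(s + 8)
Common monic factor: s - 1


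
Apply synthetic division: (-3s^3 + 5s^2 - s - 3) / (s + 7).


Synthetic division with c = -7. Coefficients: -3, 5, -1, -3
Bring down -3.
  -3 * -7 = 21; 21 + 5 = 26
  26 * -7 = -182; -182 - 1 = -183
  -183 * -7 = 1281; 1281 - 3 = 1278
Quotient: -3s^2 + 26s - 183, Remainder: 1278


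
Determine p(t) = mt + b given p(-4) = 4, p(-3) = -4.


p(t) = mt + b. Using p(-4)=4, p(-3)=-4:
m = (4 + 4)/(-4 + 3) = 8/-1 = -8
b = 4 - m*(-4) = 4 - 32 = -28
p(t) = -8t - 28


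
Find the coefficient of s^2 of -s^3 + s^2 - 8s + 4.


Read off the coefficient of s^2: 1


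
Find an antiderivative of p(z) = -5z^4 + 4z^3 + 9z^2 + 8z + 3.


Reverse power rule on each term:
  ∫ -5z^4 dz = -z^5
  ∫ 4z^3 dz = z^4
  ∫ 9z^2 dz = 3z^3
  ∫ 8z dz = 4z^2
  ∫ 3 dz = 3z
F(z) = -z^5 + z^4 + 3z^3 + 4z^2 + 3z + C


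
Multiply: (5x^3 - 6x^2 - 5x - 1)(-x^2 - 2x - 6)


Distribute each term of the first polynomial:
  (5x^3)(-x^2 - 2x - 6) = -5x^5 - 10x^4 - 30x^3
  (-6x^2)(-x^2 - 2x - 6) = 6x^4 + 12x^3 + 36x^2
  (-5x)(-x^2 - 2x - 6) = 5x^3 + 10x^2 + 30x
  (-1)(-x^2 - 2x - 6) = x^2 + 2x + 6
Sum: -5x^5 - 4x^4 - 13x^3 + 47x^2 + 32x + 6


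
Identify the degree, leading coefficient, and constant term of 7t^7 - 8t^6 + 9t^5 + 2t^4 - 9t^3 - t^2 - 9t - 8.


Highest power of t is 7, with coefficient 7. Constant term is -8.
Degree = 7, leading coefficient = 7, constant term = -8


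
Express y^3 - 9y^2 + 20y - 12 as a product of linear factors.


Try integer roots (divisors of -12). y=2: p(2)=0.
Divide out (y - 2): quotient is y^2 - 7y + 6.
Factor the quadratic: (y - 1)(y - 6)
Result: (y - 2)(y - 1)(y - 6)


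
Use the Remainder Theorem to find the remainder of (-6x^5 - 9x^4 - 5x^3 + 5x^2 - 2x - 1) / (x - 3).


By the Remainder Theorem, the remainder equals p(3):
  -6*(3)^5 = -1458
  -9*(3)^4 = -729
  -5*(3)^3 = -135
  5*(3)^2 = 45
  -2*(3)^1 = -6
  constant: -1
Sum: -1458 - 729 - 135 + 45 - 6 - 1 = -2284


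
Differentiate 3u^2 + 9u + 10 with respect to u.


Apply the power rule term by term:
  d/du(3u^2) = 6u
  d/du(9u) = 9
  d/du(10) = 0
p'(u) = 6u + 9


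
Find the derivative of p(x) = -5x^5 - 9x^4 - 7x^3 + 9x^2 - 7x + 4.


Apply the power rule term by term:
  d/dx(-5x^5) = -25x^4
  d/dx(-9x^4) = -36x^3
  d/dx(-7x^3) = -21x^2
  d/dx(9x^2) = 18x
  d/dx(-7x) = -7
  d/dx(4) = 0
p'(x) = -25x^4 - 36x^3 - 21x^2 + 18x - 7


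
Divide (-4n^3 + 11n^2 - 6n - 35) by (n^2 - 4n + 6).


(-4n^3 + 11n^2 - 6n - 35) / (n^2 - 4n + 6)
Step 1: -4n * (n^2 - 4n + 6) = -4n^3 + 16n^2 - 24n; subtract.
Step 2: -5 * (n^2 - 4n + 6) = -5n^2 + 20n - 30; subtract.
Quotient: -4n - 5, Remainder: -2n - 5


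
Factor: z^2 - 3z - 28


Roots satisfy r1 + r2 = -b/a = 3 and r1*r2 = c/a = -28.
So r1 = -4, r2 = 7.
z^2 - 3z - 28 = (z - r1)(z - r2) = (z + 4)(z - 7)


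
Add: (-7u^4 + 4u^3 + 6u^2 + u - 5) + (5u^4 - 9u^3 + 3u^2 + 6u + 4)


Align terms by degree and add:
  -7u^4 + 4u^3 + 6u^2 + u - 5
+ 5u^4 - 9u^3 + 3u^2 + 6u + 4
= -2u^4 - 5u^3 + 9u^2 + 7u - 1


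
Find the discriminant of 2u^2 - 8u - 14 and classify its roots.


D = b^2 - 4ac = (-8)^2 - 4(2)(-14) = 64 + 112 = 176
Since D > 0: two distinct irrational roots


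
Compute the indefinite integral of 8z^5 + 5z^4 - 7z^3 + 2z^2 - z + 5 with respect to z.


Reverse power rule on each term:
  ∫ 8z^5 dz = (4/3)z^6
  ∫ 5z^4 dz = z^5
  ∫ -7z^3 dz = -(7/4)z^4
  ∫ 2z^2 dz = (2/3)z^3
  ∫ -z dz = -(1/2)z^2
  ∫ 5 dz = 5z
F(z) = (4/3)z^6 + z^5 - (7/4)z^4 + (2/3)z^3 - (1/2)z^2 + 5z + C


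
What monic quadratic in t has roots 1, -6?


p(t) = (t - 1)(t + 6)
Expand: t^2 + 5t - 6


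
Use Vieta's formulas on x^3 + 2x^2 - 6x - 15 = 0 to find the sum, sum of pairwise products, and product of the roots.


Monic cubic x^3+bx^2+cx+d=0: sum=-b, pairwise sum=c, product=-d.
b=2, c=-6, d=-15
r1+r2+r3 = -2
r1r2+r1r3+r2r3 = -6
r1r2r3 = 15


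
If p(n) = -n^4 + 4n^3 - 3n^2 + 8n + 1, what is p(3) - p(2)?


p(3) = 25
p(2) = 21
p(3) - p(2) = 25 - 21 = 4


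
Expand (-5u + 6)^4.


Expand (-5u + 6)^4 by repeated multiplication:
  (-5u + 6)^2 = 25u^2 - 60u + 36
  (-5u + 6)^3 = -125u^3 + 450u^2 - 540u + 216
= 625u^4 - 3000u^3 + 5400u^2 - 4320u + 1296


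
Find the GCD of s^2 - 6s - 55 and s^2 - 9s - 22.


Factor each:
  s^2 - 6s - 55 = (s - 11)(s + 5)
  s^2 - 9s - 22 = (s - 11)(s + 2)
Common monic factor: s - 11


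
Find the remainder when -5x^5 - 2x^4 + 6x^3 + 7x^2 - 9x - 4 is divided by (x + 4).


By the Remainder Theorem, the remainder equals p(-4):
  -5*(-4)^5 = 5120
  -2*(-4)^4 = -512
  6*(-4)^3 = -384
  7*(-4)^2 = 112
  -9*(-4)^1 = 36
  constant: -4
Sum: 5120 - 512 - 384 + 112 + 36 - 4 = 4368


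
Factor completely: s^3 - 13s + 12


Try integer roots (divisors of 12). s=-4: p(-4)=0.
Divide out (s + 4): quotient is s^2 - 4s + 3.
Factor the quadratic: (s - 1)(s - 3)
Result: (s + 4)(s - 1)(s - 3)


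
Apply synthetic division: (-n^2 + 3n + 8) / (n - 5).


Synthetic division with c = 5. Coefficients: -1, 3, 8
Bring down -1.
  -1 * 5 = -5; -5 + 3 = -2
  -2 * 5 = -10; -10 + 8 = -2
Quotient: -n - 2, Remainder: -2


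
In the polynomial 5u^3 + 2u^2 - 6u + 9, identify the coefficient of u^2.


Read off the coefficient of u^2: 2


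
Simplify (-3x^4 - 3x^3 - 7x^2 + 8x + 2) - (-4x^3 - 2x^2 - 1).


Distribute the minus sign:
  (-3x^4 - 3x^3 - 7x^2 + 8x + 2)
- (-4x^3 - 2x^2 - 1)
Negate second polynomial: 4x^3 + 2x^2 + 1
Add: -3x^4 + x^3 - 5x^2 + 8x + 3


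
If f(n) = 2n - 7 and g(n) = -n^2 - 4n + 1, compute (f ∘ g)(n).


Substitute g(n) into f:
f(g(n)) = 2*(-n^2 - 4n + 1) + (-7)
Expand and combine: -2n^2 - 8n - 5


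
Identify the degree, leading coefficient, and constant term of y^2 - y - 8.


Highest power of y is 2, with coefficient 1. Constant term is -8.
Degree = 2, leading coefficient = 1, constant term = -8


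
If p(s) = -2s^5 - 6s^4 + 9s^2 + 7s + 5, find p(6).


Using direct substitution:
  -2 * (6)^5 = -15552
  -6 * (6)^4 = -7776
  0 * (6)^3 = 0
  9 * (6)^2 = 324
  7 * (6)^1 = 42
  constant: 5
Sum = -15552 - 7776 + 0 + 324 + 42 + 5 = -22957


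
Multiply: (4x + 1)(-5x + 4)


Distribute each term of the first polynomial:
  (4x)(-5x + 4) = -20x^2 + 16x
  (1)(-5x + 4) = -5x + 4
Sum: -20x^2 + 11x + 4


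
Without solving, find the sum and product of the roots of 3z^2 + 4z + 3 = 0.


For az^2+bz+c=0: sum = -b/a, product = c/a.
a=3, b=4, c=3
Sum = -(4)/3 = -4/3
Product = (3)/3 = 1


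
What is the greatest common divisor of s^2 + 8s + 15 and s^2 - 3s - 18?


Factor each:
  s^2 + 8s + 15 = (s + 3)(s + 5)
  s^2 - 3s - 18 = (s + 3)(s - 6)
Common monic factor: s + 3


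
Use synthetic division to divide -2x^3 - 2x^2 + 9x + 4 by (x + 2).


Synthetic division with c = -2. Coefficients: -2, -2, 9, 4
Bring down -2.
  -2 * -2 = 4; 4 - 2 = 2
  2 * -2 = -4; -4 + 9 = 5
  5 * -2 = -10; -10 + 4 = -6
Quotient: -2x^2 + 2x + 5, Remainder: -6


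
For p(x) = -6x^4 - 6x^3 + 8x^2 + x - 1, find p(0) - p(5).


p(0) = -1
p(5) = -4296
p(0) - p(5) = -1 + 4296 = 4295


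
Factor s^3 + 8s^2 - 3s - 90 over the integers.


Try integer roots (divisors of -90). s=3: p(3)=0.
Divide out (s - 3): quotient is s^2 + 11s + 30.
Factor the quadratic: (s + 5)(s + 6)
Result: (s - 3)(s + 5)(s + 6)


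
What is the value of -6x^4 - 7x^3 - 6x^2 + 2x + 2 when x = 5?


Using direct substitution:
  -6 * (5)^4 = -3750
  -7 * (5)^3 = -875
  -6 * (5)^2 = -150
  2 * (5)^1 = 10
  constant: 2
Sum = -3750 - 875 - 150 + 10 + 2 = -4763


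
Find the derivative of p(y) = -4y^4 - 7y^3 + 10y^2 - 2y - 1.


Apply the power rule term by term:
  d/dy(-4y^4) = -16y^3
  d/dy(-7y^3) = -21y^2
  d/dy(10y^2) = 20y
  d/dy(-2y) = -2
  d/dy(-1) = 0
p'(y) = -16y^3 - 21y^2 + 20y - 2


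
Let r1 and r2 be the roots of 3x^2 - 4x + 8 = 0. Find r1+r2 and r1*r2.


For ax^2+bx+c=0: sum = -b/a, product = c/a.
a=3, b=-4, c=8
Sum = -(-4)/3 = 4/3
Product = (8)/3 = 8/3


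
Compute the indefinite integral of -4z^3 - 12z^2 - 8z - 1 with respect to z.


Reverse power rule on each term:
  ∫ -4z^3 dz = -z^4
  ∫ -12z^2 dz = -4z^3
  ∫ -8z dz = -4z^2
  ∫ -1 dz = -z
F(z) = -z^4 - 4z^3 - 4z^2 - z + C


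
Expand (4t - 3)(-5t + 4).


Distribute each term of the first polynomial:
  (4t)(-5t + 4) = -20t^2 + 16t
  (-3)(-5t + 4) = 15t - 12
Sum: -20t^2 + 31t - 12


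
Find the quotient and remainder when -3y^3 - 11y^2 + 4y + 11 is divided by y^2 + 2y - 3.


(-3y^3 - 11y^2 + 4y + 11) / (y^2 + 2y - 3)
Step 1: -3y * (y^2 + 2y - 3) = -3y^3 - 6y^2 + 9y; subtract.
Step 2: -5 * (y^2 + 2y - 3) = -5y^2 - 10y + 15; subtract.
Quotient: -3y - 5, Remainder: 5y - 4


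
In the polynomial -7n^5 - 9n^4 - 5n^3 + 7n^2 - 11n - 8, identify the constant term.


Read off the constant term: -8


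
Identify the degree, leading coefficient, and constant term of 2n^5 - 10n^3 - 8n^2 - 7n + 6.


Highest power of n is 5, with coefficient 2. Constant term is 6.
Degree = 5, leading coefficient = 2, constant term = 6


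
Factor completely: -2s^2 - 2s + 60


Roots satisfy r1 + r2 = -b/a = -1 and r1*r2 = c/a = -30.
So r1 = -6, r2 = 5.
-2s^2 - 2s + 60 = -2(s - r1)(s - r2) = -2(s + 6)(s - 5)


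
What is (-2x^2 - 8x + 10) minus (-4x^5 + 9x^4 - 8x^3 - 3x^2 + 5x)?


Distribute the minus sign:
  (-2x^2 - 8x + 10)
- (-4x^5 + 9x^4 - 8x^3 - 3x^2 + 5x)
Negate second polynomial: 4x^5 - 9x^4 + 8x^3 + 3x^2 - 5x
Add: 4x^5 - 9x^4 + 8x^3 + x^2 - 13x + 10


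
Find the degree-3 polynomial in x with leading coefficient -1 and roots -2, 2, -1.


p(x) = -(x + 2)(x - 2)(x + 1)
Expand: -x^3 - x^2 + 4x + 4


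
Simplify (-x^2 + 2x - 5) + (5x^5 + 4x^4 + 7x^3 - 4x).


Align terms by degree and add:
  -x^2 + 2x - 5
+ 5x^5 + 4x^4 + 7x^3 - 4x
= 5x^5 + 4x^4 + 7x^3 - x^2 - 2x - 5


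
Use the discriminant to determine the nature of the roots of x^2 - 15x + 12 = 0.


D = b^2 - 4ac = (-15)^2 - 4(1)(12) = 225 - 48 = 177
Since D > 0: two distinct irrational roots


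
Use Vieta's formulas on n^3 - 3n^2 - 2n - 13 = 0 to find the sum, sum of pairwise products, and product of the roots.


Monic cubic n^3+bn^2+cn+d=0: sum=-b, pairwise sum=c, product=-d.
b=-3, c=-2, d=-13
r1+r2+r3 = 3
r1r2+r1r3+r2r3 = -2
r1r2r3 = 13


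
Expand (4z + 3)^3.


Expand (4z + 3)^3 by repeated multiplication:
  (4z + 3)^2 = 16z^2 + 24z + 9
= 64z^3 + 144z^2 + 108z + 27


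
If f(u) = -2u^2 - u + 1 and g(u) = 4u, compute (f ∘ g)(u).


Substitute g(u) into f:
f(g(u)) = -2*(4u)^2 + (-1)*(4u) + 1
(4u)^2 = 16u^2
Expand and combine: -32u^2 - 4u + 1


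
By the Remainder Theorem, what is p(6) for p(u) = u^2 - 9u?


By the Remainder Theorem, the remainder equals p(6):
  1*(6)^2 = 36
  -9*(6)^1 = -54
  constant: 0
Sum: 36 - 54 + 0 = -18


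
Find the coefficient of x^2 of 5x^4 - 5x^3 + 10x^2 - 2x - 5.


Read off the coefficient of x^2: 10


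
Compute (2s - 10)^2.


Expand (2s - 10)^2 by repeated multiplication:
= 4s^2 - 40s + 100


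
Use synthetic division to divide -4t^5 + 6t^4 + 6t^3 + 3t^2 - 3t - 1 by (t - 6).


Synthetic division with c = 6. Coefficients: -4, 6, 6, 3, -3, -1
Bring down -4.
  -4 * 6 = -24; -24 + 6 = -18
  -18 * 6 = -108; -108 + 6 = -102
  -102 * 6 = -612; -612 + 3 = -609
  -609 * 6 = -3654; -3654 - 3 = -3657
  -3657 * 6 = -21942; -21942 - 1 = -21943
Quotient: -4t^4 - 18t^3 - 102t^2 - 609t - 3657, Remainder: -21943


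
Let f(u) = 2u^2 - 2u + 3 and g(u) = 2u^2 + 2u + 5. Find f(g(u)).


Substitute g(u) into f:
f(g(u)) = 2*(2u^2 + 2u + 5)^2 + (-2)*(2u^2 + 2u + 5) + 3
(2u^2 + 2u + 5)^2 = 4u^4 + 8u^3 + 24u^2 + 20u + 25
Expand and combine: 8u^4 + 16u^3 + 44u^2 + 36u + 43


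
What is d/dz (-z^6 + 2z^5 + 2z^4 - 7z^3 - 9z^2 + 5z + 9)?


Apply the power rule term by term:
  d/dz(-z^6) = -6z^5
  d/dz(2z^5) = 10z^4
  d/dz(2z^4) = 8z^3
  d/dz(-7z^3) = -21z^2
  d/dz(-9z^2) = -18z
  d/dz(5z) = 5
  d/dz(9) = 0
p'(z) = -6z^5 + 10z^4 + 8z^3 - 21z^2 - 18z + 5


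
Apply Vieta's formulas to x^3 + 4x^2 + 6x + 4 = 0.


Monic cubic x^3+bx^2+cx+d=0: sum=-b, pairwise sum=c, product=-d.
b=4, c=6, d=4
r1+r2+r3 = -4
r1r2+r1r3+r2r3 = 6
r1r2r3 = -4


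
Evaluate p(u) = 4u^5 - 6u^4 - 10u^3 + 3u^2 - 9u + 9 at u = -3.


Using direct substitution:
  4 * (-3)^5 = -972
  -6 * (-3)^4 = -486
  -10 * (-3)^3 = 270
  3 * (-3)^2 = 27
  -9 * (-3)^1 = 27
  constant: 9
Sum = -972 - 486 + 270 + 27 + 27 + 9 = -1125


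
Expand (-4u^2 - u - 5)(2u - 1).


Distribute each term of the first polynomial:
  (-4u^2)(2u - 1) = -8u^3 + 4u^2
  (-u)(2u - 1) = -2u^2 + u
  (-5)(2u - 1) = -10u + 5
Sum: -8u^3 + 2u^2 - 9u + 5


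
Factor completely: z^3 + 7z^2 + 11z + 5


Try integer roots (divisors of 5). z=-1: p(-1)=0.
Divide out (z + 1): quotient is z^2 + 6z + 5.
Factor the quadratic: (z + 1)(z + 5)
Result: (z + 1)(z + 1)(z + 5)


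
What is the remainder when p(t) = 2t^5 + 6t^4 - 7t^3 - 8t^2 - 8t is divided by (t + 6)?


By the Remainder Theorem, the remainder equals p(-6):
  2*(-6)^5 = -15552
  6*(-6)^4 = 7776
  -7*(-6)^3 = 1512
  -8*(-6)^2 = -288
  -8*(-6)^1 = 48
  constant: 0
Sum: -15552 + 7776 + 1512 - 288 + 48 + 0 = -6504


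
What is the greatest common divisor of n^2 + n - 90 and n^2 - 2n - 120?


Factor each:
  n^2 + n - 90 = (n + 10)(n - 9)
  n^2 - 2n - 120 = (n + 10)(n - 12)
Common monic factor: n + 10


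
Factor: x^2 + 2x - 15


Roots satisfy r1 + r2 = -b/a = -2 and r1*r2 = c/a = -15.
So r1 = 3, r2 = -5.
x^2 + 2x - 15 = (x - r1)(x - r2) = (x - 3)(x + 5)


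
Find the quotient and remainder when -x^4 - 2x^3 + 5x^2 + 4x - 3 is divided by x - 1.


(-x^4 - 2x^3 + 5x^2 + 4x - 3) / (x - 1)
Step 1: -x^3 * (x - 1) = -x^4 + x^3; subtract.
Step 2: -3x^2 * (x - 1) = -3x^3 + 3x^2; subtract.
Step 3: 2x * (x - 1) = 2x^2 - 2x; subtract.
Step 4: 6 * (x - 1) = 6x - 6; subtract.
Quotient: -x^3 - 3x^2 + 2x + 6, Remainder: 3


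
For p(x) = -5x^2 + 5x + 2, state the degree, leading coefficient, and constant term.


Highest power of x is 2, with coefficient -5. Constant term is 2.
Degree = 2, leading coefficient = -5, constant term = 2


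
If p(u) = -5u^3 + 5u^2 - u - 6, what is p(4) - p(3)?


p(4) = -250
p(3) = -99
p(4) - p(3) = -250 + 99 = -151


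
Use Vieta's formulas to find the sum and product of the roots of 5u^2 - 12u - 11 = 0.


For au^2+bu+c=0: sum = -b/a, product = c/a.
a=5, b=-12, c=-11
Sum = -(-12)/5 = 12/5
Product = (-11)/5 = -11/5


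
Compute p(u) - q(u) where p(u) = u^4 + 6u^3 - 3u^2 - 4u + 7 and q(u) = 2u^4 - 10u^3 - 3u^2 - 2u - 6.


Distribute the minus sign:
  (u^4 + 6u^3 - 3u^2 - 4u + 7)
- (2u^4 - 10u^3 - 3u^2 - 2u - 6)
Negate second polynomial: -2u^4 + 10u^3 + 3u^2 + 2u + 6
Add: -u^4 + 16u^3 - 2u + 13


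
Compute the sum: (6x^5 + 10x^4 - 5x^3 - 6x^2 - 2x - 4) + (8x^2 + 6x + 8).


Align terms by degree and add:
  6x^5 + 10x^4 - 5x^3 - 6x^2 - 2x - 4
+ 8x^2 + 6x + 8
= 6x^5 + 10x^4 - 5x^3 + 2x^2 + 4x + 4


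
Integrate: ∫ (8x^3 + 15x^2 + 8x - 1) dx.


Reverse power rule on each term:
  ∫ 8x^3 dx = 2x^4
  ∫ 15x^2 dx = 5x^3
  ∫ 8x dx = 4x^2
  ∫ -1 dx = -x
F(x) = 2x^4 + 5x^3 + 4x^2 - x + C


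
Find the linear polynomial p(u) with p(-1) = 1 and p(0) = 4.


p(u) = mu + b. Using p(-1)=1, p(0)=4:
m = (1 - 4)/(-1) = -3/-1 = 3
b = 1 - m*(-1) = 1 + 3 = 4
p(u) = 3u + 4


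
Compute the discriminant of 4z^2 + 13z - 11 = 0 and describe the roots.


D = b^2 - 4ac = (13)^2 - 4(4)(-11) = 169 + 176 = 345
Since D > 0: two distinct irrational roots


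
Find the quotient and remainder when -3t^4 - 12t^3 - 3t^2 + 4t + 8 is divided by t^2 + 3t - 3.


(-3t^4 - 12t^3 - 3t^2 + 4t + 8) / (t^2 + 3t - 3)
Step 1: -3t^2 * (t^2 + 3t - 3) = -3t^4 - 9t^3 + 9t^2; subtract.
Step 2: -3t * (t^2 + 3t - 3) = -3t^3 - 9t^2 + 9t; subtract.
Step 3: -3 * (t^2 + 3t - 3) = -3t^2 - 9t + 9; subtract.
Quotient: -3t^2 - 3t - 3, Remainder: 4t - 1


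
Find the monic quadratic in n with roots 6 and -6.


p(n) = (n - 6)(n + 6)
Expand: n^2 - 36


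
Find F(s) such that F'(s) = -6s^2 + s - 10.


Reverse power rule on each term:
  ∫ -6s^2 ds = -2s^3
  ∫ s ds = (1/2)s^2
  ∫ -10 ds = -10s
F(s) = -2s^3 + (1/2)s^2 - 10s + C


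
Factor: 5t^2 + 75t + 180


Roots satisfy r1 + r2 = -b/a = -15 and r1*r2 = c/a = 36.
So r1 = -12, r2 = -3.
5t^2 + 75t + 180 = 5(t - r1)(t - r2) = 5(t + 12)(t + 3)


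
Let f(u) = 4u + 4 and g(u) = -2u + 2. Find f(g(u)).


Substitute g(u) into f:
f(g(u)) = 4*(-2u + 2) + 4
Expand and combine: -8u + 12


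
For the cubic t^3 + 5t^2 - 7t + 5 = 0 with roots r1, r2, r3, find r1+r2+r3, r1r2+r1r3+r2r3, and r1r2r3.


Monic cubic t^3+bt^2+ct+d=0: sum=-b, pairwise sum=c, product=-d.
b=5, c=-7, d=5
r1+r2+r3 = -5
r1r2+r1r3+r2r3 = -7
r1r2r3 = -5


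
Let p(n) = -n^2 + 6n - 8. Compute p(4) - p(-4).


p(4) = 0
p(-4) = -48
p(4) - p(-4) = 0 + 48 = 48


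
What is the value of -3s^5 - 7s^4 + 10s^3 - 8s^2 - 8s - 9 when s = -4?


Using direct substitution:
  -3 * (-4)^5 = 3072
  -7 * (-4)^4 = -1792
  10 * (-4)^3 = -640
  -8 * (-4)^2 = -128
  -8 * (-4)^1 = 32
  constant: -9
Sum = 3072 - 1792 - 640 - 128 + 32 - 9 = 535


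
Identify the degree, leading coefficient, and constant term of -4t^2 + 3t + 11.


Highest power of t is 2, with coefficient -4. Constant term is 11.
Degree = 2, leading coefficient = -4, constant term = 11


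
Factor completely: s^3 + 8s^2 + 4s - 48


Try integer roots (divisors of -48). s=2: p(2)=0.
Divide out (s - 2): quotient is s^2 + 10s + 24.
Factor the quadratic: (s + 6)(s + 4)
Result: (s - 2)(s + 6)(s + 4)


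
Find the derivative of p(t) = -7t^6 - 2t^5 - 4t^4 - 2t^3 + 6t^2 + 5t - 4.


Apply the power rule term by term:
  d/dt(-7t^6) = -42t^5
  d/dt(-2t^5) = -10t^4
  d/dt(-4t^4) = -16t^3
  d/dt(-2t^3) = -6t^2
  d/dt(6t^2) = 12t
  d/dt(5t) = 5
  d/dt(-4) = 0
p'(t) = -42t^5 - 10t^4 - 16t^3 - 6t^2 + 12t + 5


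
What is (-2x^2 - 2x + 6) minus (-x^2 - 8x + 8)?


Distribute the minus sign:
  (-2x^2 - 2x + 6)
- (-x^2 - 8x + 8)
Negate second polynomial: x^2 + 8x - 8
Add: -x^2 + 6x - 2


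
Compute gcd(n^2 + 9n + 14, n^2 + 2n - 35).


Factor each:
  n^2 + 9n + 14 = (n + 7)(n + 2)
  n^2 + 2n - 35 = (n + 7)(n - 5)
Common monic factor: n + 7


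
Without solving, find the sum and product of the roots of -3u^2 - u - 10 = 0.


For au^2+bu+c=0: sum = -b/a, product = c/a.
a=-3, b=-1, c=-10
Sum = -(-1)/-3 = -1/3
Product = (-10)/-3 = 10/3


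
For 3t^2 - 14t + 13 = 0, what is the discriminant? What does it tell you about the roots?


D = b^2 - 4ac = (-14)^2 - 4(3)(13) = 196 - 156 = 40
Since D > 0: two distinct irrational roots


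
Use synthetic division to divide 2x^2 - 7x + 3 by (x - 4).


Synthetic division with c = 4. Coefficients: 2, -7, 3
Bring down 2.
  2 * 4 = 8; 8 - 7 = 1
  1 * 4 = 4; 4 + 3 = 7
Quotient: 2x + 1, Remainder: 7


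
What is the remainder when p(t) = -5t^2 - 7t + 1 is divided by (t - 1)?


By the Remainder Theorem, the remainder equals p(1):
  -5*(1)^2 = -5
  -7*(1)^1 = -7
  constant: 1
Sum: -5 - 7 + 1 = -11


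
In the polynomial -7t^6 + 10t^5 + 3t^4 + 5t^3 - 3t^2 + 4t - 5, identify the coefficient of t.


Read off the coefficient of t: 4


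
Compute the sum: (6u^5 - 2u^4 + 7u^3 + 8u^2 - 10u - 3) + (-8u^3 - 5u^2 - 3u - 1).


Align terms by degree and add:
  6u^5 - 2u^4 + 7u^3 + 8u^2 - 10u - 3
  -8u^3 - 5u^2 - 3u - 1
= 6u^5 - 2u^4 - u^3 + 3u^2 - 13u - 4


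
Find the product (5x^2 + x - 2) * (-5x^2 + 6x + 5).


Distribute each term of the first polynomial:
  (5x^2)(-5x^2 + 6x + 5) = -25x^4 + 30x^3 + 25x^2
  (x)(-5x^2 + 6x + 5) = -5x^3 + 6x^2 + 5x
  (-2)(-5x^2 + 6x + 5) = 10x^2 - 12x - 10
Sum: -25x^4 + 25x^3 + 41x^2 - 7x - 10


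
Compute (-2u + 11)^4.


Expand (-2u + 11)^4 by repeated multiplication:
  (-2u + 11)^2 = 4u^2 - 44u + 121
  (-2u + 11)^3 = -8u^3 + 132u^2 - 726u + 1331
= 16u^4 - 352u^3 + 2904u^2 - 10648u + 14641


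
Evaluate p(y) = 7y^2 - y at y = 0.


Using direct substitution:
  7 * (0)^2 = 0
  -1 * (0)^1 = 0
  constant: 0
Sum = 0 + 0 + 0 = 0


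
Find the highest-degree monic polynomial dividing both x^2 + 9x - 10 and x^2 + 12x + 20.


Factor each:
  x^2 + 9x - 10 = (x + 10)(x - 1)
  x^2 + 12x + 20 = (x + 10)(x + 2)
Common monic factor: x + 10


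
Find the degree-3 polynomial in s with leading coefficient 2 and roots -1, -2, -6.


p(s) = 2(s + 1)(s + 2)(s + 6)
Expand: 2s^3 + 18s^2 + 40s + 24


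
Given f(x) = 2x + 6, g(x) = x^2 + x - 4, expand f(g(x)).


Substitute g(x) into f:
f(g(x)) = 2*(x^2 + x - 4) + 6
Expand and combine: 2x^2 + 2x - 2


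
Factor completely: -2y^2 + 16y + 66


Roots satisfy r1 + r2 = -b/a = 8 and r1*r2 = c/a = -33.
So r1 = -3, r2 = 11.
-2y^2 + 16y + 66 = -2(y - r1)(y - r2) = -2(y + 3)(y - 11)


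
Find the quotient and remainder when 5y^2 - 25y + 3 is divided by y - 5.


(5y^2 - 25y + 3) / (y - 5)
Step 1: 5y * (y - 5) = 5y^2 - 25y; subtract.
Step 2: 0 * (y - 5) = 0; subtract.
Quotient: 5y, Remainder: 3


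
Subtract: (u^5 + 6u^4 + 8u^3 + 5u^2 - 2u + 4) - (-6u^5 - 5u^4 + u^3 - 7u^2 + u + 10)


Distribute the minus sign:
  (u^5 + 6u^4 + 8u^3 + 5u^2 - 2u + 4)
- (-6u^5 - 5u^4 + u^3 - 7u^2 + u + 10)
Negate second polynomial: 6u^5 + 5u^4 - u^3 + 7u^2 - u - 10
Add: 7u^5 + 11u^4 + 7u^3 + 12u^2 - 3u - 6


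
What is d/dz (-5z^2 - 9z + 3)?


Apply the power rule term by term:
  d/dz(-5z^2) = -10z
  d/dz(-9z) = -9
  d/dz(3) = 0
p'(z) = -10z - 9


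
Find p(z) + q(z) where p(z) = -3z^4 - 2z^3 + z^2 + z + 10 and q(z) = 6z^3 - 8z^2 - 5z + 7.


Align terms by degree and add:
  -3z^4 - 2z^3 + z^2 + z + 10
+ 6z^3 - 8z^2 - 5z + 7
= -3z^4 + 4z^3 - 7z^2 - 4z + 17


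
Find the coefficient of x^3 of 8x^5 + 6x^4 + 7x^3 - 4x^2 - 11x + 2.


Read off the coefficient of x^3: 7


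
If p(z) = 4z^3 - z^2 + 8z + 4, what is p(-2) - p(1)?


p(-2) = -48
p(1) = 15
p(-2) - p(1) = -48 - 15 = -63


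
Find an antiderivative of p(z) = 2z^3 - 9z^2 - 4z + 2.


Reverse power rule on each term:
  ∫ 2z^3 dz = (1/2)z^4
  ∫ -9z^2 dz = -3z^3
  ∫ -4z dz = -2z^2
  ∫ 2 dz = 2z
F(z) = (1/2)z^4 - 3z^3 - 2z^2 + 2z + C


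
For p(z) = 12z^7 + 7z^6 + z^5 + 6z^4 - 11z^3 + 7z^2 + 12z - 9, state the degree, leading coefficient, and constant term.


Highest power of z is 7, with coefficient 12. Constant term is -9.
Degree = 7, leading coefficient = 12, constant term = -9


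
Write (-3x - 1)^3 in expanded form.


Expand (-3x - 1)^3 by repeated multiplication:
  (-3x - 1)^2 = 9x^2 + 6x + 1
= -27x^3 - 27x^2 - 9x - 1


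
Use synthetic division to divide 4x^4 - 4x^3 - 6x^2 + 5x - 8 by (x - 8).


Synthetic division with c = 8. Coefficients: 4, -4, -6, 5, -8
Bring down 4.
  4 * 8 = 32; 32 - 4 = 28
  28 * 8 = 224; 224 - 6 = 218
  218 * 8 = 1744; 1744 + 5 = 1749
  1749 * 8 = 13992; 13992 - 8 = 13984
Quotient: 4x^3 + 28x^2 + 218x + 1749, Remainder: 13984


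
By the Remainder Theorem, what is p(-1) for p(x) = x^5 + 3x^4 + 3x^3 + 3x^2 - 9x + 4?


By the Remainder Theorem, the remainder equals p(-1):
  1*(-1)^5 = -1
  3*(-1)^4 = 3
  3*(-1)^3 = -3
  3*(-1)^2 = 3
  -9*(-1)^1 = 9
  constant: 4
Sum: -1 + 3 - 3 + 3 + 9 + 4 = 15


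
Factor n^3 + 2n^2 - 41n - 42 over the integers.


Try integer roots (divisors of -42). n=-7: p(-7)=0.
Divide out (n + 7): quotient is n^2 - 5n - 6.
Factor the quadratic: (n - 6)(n + 1)
Result: (n + 7)(n - 6)(n + 1)


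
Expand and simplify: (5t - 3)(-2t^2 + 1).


Distribute each term of the first polynomial:
  (5t)(-2t^2 + 1) = -10t^3 + 5t
  (-3)(-2t^2 + 1) = 6t^2 - 3
Sum: -10t^3 + 6t^2 + 5t - 3


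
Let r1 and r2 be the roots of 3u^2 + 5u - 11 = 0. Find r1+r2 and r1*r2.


For au^2+bu+c=0: sum = -b/a, product = c/a.
a=3, b=5, c=-11
Sum = -(5)/3 = -5/3
Product = (-11)/3 = -11/3


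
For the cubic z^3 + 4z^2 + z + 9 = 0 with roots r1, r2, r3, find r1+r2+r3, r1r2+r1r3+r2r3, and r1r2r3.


Monic cubic z^3+bz^2+cz+d=0: sum=-b, pairwise sum=c, product=-d.
b=4, c=1, d=9
r1+r2+r3 = -4
r1r2+r1r3+r2r3 = 1
r1r2r3 = -9


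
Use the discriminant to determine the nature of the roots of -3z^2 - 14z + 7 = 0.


D = b^2 - 4ac = (-14)^2 - 4(-3)(7) = 196 + 84 = 280
Since D > 0: two distinct irrational roots


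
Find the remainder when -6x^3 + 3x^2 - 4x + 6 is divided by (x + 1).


By the Remainder Theorem, the remainder equals p(-1):
  -6*(-1)^3 = 6
  3*(-1)^2 = 3
  -4*(-1)^1 = 4
  constant: 6
Sum: 6 + 3 + 4 + 6 = 19


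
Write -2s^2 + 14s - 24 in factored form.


Roots satisfy r1 + r2 = -b/a = 7 and r1*r2 = c/a = 12.
So r1 = 4, r2 = 3.
-2s^2 + 14s - 24 = -2(s - r1)(s - r2) = -2(s - 4)(s - 3)


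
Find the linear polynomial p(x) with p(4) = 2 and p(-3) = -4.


p(x) = mx + b. Using p(4)=2, p(-3)=-4:
m = (2 + 4)/(4 + 3) = 6/7 = 6/7
b = 2 - m*(4) = 2 - 24/7 = -10/7
p(x) = (6/7)x - (10/7)


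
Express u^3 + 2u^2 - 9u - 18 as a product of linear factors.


Try integer roots (divisors of -18). u=3: p(3)=0.
Divide out (u - 3): quotient is u^2 + 5u + 6.
Factor the quadratic: (u + 3)(u + 2)
Result: (u - 3)(u + 3)(u + 2)


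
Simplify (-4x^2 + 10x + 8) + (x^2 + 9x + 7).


Align terms by degree and add:
  -4x^2 + 10x + 8
+ x^2 + 9x + 7
= -3x^2 + 19x + 15


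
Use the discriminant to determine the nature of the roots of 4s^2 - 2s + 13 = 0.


D = b^2 - 4ac = (-2)^2 - 4(4)(13) = 4 - 208 = -204
Since D < 0: two complex conjugate roots (no real roots)


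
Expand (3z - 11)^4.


Expand (3z - 11)^4 by repeated multiplication:
  (3z - 11)^2 = 9z^2 - 66z + 121
  (3z - 11)^3 = 27z^3 - 297z^2 + 1089z - 1331
= 81z^4 - 1188z^3 + 6534z^2 - 15972z + 14641


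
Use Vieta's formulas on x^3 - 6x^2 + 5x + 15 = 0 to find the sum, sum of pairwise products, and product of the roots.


Monic cubic x^3+bx^2+cx+d=0: sum=-b, pairwise sum=c, product=-d.
b=-6, c=5, d=15
r1+r2+r3 = 6
r1r2+r1r3+r2r3 = 5
r1r2r3 = -15


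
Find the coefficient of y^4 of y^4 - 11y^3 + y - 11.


Read off the coefficient of y^4: 1


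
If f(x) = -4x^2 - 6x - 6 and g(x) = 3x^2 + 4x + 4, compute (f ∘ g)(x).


Substitute g(x) into f:
f(g(x)) = -4*(3x^2 + 4x + 4)^2 + (-6)*(3x^2 + 4x + 4) + (-6)
(3x^2 + 4x + 4)^2 = 9x^4 + 24x^3 + 40x^2 + 32x + 16
Expand and combine: -36x^4 - 96x^3 - 178x^2 - 152x - 94


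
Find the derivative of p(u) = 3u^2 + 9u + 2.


Apply the power rule term by term:
  d/du(3u^2) = 6u
  d/du(9u) = 9
  d/du(2) = 0
p'(u) = 6u + 9


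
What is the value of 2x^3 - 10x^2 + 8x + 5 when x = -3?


Using direct substitution:
  2 * (-3)^3 = -54
  -10 * (-3)^2 = -90
  8 * (-3)^1 = -24
  constant: 5
Sum = -54 - 90 - 24 + 5 = -163


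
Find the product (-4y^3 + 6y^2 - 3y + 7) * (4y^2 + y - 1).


Distribute each term of the first polynomial:
  (-4y^3)(4y^2 + y - 1) = -16y^5 - 4y^4 + 4y^3
  (6y^2)(4y^2 + y - 1) = 24y^4 + 6y^3 - 6y^2
  (-3y)(4y^2 + y - 1) = -12y^3 - 3y^2 + 3y
  (7)(4y^2 + y - 1) = 28y^2 + 7y - 7
Sum: -16y^5 + 20y^4 - 2y^3 + 19y^2 + 10y - 7


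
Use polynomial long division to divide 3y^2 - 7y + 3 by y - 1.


(3y^2 - 7y + 3) / (y - 1)
Step 1: 3y * (y - 1) = 3y^2 - 3y; subtract.
Step 2: -4 * (y - 1) = -4y + 4; subtract.
Quotient: 3y - 4, Remainder: -1


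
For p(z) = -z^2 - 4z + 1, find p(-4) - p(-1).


p(-4) = 1
p(-1) = 4
p(-4) - p(-1) = 1 - 4 = -3


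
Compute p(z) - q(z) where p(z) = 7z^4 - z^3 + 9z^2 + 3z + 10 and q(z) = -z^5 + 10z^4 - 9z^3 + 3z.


Distribute the minus sign:
  (7z^4 - z^3 + 9z^2 + 3z + 10)
- (-z^5 + 10z^4 - 9z^3 + 3z)
Negate second polynomial: z^5 - 10z^4 + 9z^3 - 3z
Add: z^5 - 3z^4 + 8z^3 + 9z^2 + 10


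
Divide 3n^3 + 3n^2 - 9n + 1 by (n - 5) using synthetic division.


Synthetic division with c = 5. Coefficients: 3, 3, -9, 1
Bring down 3.
  3 * 5 = 15; 15 + 3 = 18
  18 * 5 = 90; 90 - 9 = 81
  81 * 5 = 405; 405 + 1 = 406
Quotient: 3n^2 + 18n + 81, Remainder: 406


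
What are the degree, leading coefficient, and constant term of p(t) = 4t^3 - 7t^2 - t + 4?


Highest power of t is 3, with coefficient 4. Constant term is 4.
Degree = 3, leading coefficient = 4, constant term = 4


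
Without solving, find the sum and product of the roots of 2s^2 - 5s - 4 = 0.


For as^2+bs+c=0: sum = -b/a, product = c/a.
a=2, b=-5, c=-4
Sum = -(-5)/2 = 5/2
Product = (-4)/2 = -2


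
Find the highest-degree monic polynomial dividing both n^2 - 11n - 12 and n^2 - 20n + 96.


Factor each:
  n^2 - 11n - 12 = (n - 12)(n + 1)
  n^2 - 20n + 96 = (n - 12)(n - 8)
Common monic factor: n - 12


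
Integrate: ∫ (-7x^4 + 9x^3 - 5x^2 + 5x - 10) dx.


Reverse power rule on each term:
  ∫ -7x^4 dx = -(7/5)x^5
  ∫ 9x^3 dx = (9/4)x^4
  ∫ -5x^2 dx = -(5/3)x^3
  ∫ 5x dx = (5/2)x^2
  ∫ -10 dx = -10x
F(x) = -(7/5)x^5 + (9/4)x^4 - (5/3)x^3 + (5/2)x^2 - 10x + C


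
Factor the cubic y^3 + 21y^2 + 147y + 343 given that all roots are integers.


Try integer roots (divisors of 343). y=-7: p(-7)=0.
Divide out (y + 7): quotient is y^2 + 14y + 49.
Factor the quadratic: (y + 7)(y + 7)
Result: (y + 7)(y + 7)(y + 7)


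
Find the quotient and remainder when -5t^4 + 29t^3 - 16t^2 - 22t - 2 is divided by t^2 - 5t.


(-5t^4 + 29t^3 - 16t^2 - 22t - 2) / (t^2 - 5t)
Step 1: -5t^2 * (t^2 - 5t) = -5t^4 + 25t^3; subtract.
Step 2: 4t * (t^2 - 5t) = 4t^3 - 20t^2; subtract.
Step 3: 4 * (t^2 - 5t) = 4t^2 - 20t; subtract.
Quotient: -5t^2 + 4t + 4, Remainder: -2t - 2


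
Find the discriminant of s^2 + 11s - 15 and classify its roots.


D = b^2 - 4ac = (11)^2 - 4(1)(-15) = 121 + 60 = 181
Since D > 0: two distinct irrational roots


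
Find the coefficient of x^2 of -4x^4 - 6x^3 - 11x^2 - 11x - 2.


Read off the coefficient of x^2: -11


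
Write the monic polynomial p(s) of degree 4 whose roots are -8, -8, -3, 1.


p(s) = (s + 8)(s + 8)(s + 3)(s - 1)
Expand: s^4 + 18s^3 + 93s^2 + 80s - 192


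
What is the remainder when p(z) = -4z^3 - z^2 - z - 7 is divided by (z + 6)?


By the Remainder Theorem, the remainder equals p(-6):
  -4*(-6)^3 = 864
  -1*(-6)^2 = -36
  -1*(-6)^1 = 6
  constant: -7
Sum: 864 - 36 + 6 - 7 = 827


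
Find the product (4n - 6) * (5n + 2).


Distribute each term of the first polynomial:
  (4n)(5n + 2) = 20n^2 + 8n
  (-6)(5n + 2) = -30n - 12
Sum: 20n^2 - 22n - 12


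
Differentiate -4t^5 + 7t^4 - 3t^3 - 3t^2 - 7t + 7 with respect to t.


Apply the power rule term by term:
  d/dt(-4t^5) = -20t^4
  d/dt(7t^4) = 28t^3
  d/dt(-3t^3) = -9t^2
  d/dt(-3t^2) = -6t
  d/dt(-7t) = -7
  d/dt(7) = 0
p'(t) = -20t^4 + 28t^3 - 9t^2 - 6t - 7


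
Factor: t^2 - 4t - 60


Roots satisfy r1 + r2 = -b/a = 4 and r1*r2 = c/a = -60.
So r1 = -6, r2 = 10.
t^2 - 4t - 60 = (t - r1)(t - r2) = (t + 6)(t - 10)


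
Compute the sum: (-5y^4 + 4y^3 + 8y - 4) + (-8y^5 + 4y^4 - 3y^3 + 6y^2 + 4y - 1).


Align terms by degree and add:
  -5y^4 + 4y^3 + 8y - 4
  -8y^5 + 4y^4 - 3y^3 + 6y^2 + 4y - 1
= -8y^5 - y^4 + y^3 + 6y^2 + 12y - 5


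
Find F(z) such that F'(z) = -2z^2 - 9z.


Reverse power rule on each term:
  ∫ -2z^2 dz = -(2/3)z^3
  ∫ -9z dz = -(9/2)z^2
F(z) = -(2/3)z^3 - (9/2)z^2 + C


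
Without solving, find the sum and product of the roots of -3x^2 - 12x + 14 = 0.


For ax^2+bx+c=0: sum = -b/a, product = c/a.
a=-3, b=-12, c=14
Sum = -(-12)/-3 = -4
Product = (14)/-3 = -14/3


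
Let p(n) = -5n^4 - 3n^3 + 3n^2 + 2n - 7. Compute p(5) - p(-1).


p(5) = -3422
p(-1) = -8
p(5) - p(-1) = -3422 + 8 = -3414


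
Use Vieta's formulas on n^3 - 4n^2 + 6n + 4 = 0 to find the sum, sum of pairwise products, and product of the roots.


Monic cubic n^3+bn^2+cn+d=0: sum=-b, pairwise sum=c, product=-d.
b=-4, c=6, d=4
r1+r2+r3 = 4
r1r2+r1r3+r2r3 = 6
r1r2r3 = -4


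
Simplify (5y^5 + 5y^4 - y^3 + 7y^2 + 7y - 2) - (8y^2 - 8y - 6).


Distribute the minus sign:
  (5y^5 + 5y^4 - y^3 + 7y^2 + 7y - 2)
- (8y^2 - 8y - 6)
Negate second polynomial: -8y^2 + 8y + 6
Add: 5y^5 + 5y^4 - y^3 - y^2 + 15y + 4


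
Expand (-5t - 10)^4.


Expand (-5t - 10)^4 by repeated multiplication:
  (-5t - 10)^2 = 25t^2 + 100t + 100
  (-5t - 10)^3 = -125t^3 - 750t^2 - 1500t - 1000
= 625t^4 + 5000t^3 + 15000t^2 + 20000t + 10000


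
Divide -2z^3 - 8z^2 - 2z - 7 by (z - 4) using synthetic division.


Synthetic division with c = 4. Coefficients: -2, -8, -2, -7
Bring down -2.
  -2 * 4 = -8; -8 - 8 = -16
  -16 * 4 = -64; -64 - 2 = -66
  -66 * 4 = -264; -264 - 7 = -271
Quotient: -2z^2 - 16z - 66, Remainder: -271


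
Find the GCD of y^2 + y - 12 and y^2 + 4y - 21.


Factor each:
  y^2 + y - 12 = (y - 3)(y + 4)
  y^2 + 4y - 21 = (y - 3)(y + 7)
Common monic factor: y - 3


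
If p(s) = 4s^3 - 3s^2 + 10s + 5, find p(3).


Using direct substitution:
  4 * (3)^3 = 108
  -3 * (3)^2 = -27
  10 * (3)^1 = 30
  constant: 5
Sum = 108 - 27 + 30 + 5 = 116


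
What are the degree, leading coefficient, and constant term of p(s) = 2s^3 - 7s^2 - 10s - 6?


Highest power of s is 3, with coefficient 2. Constant term is -6.
Degree = 3, leading coefficient = 2, constant term = -6


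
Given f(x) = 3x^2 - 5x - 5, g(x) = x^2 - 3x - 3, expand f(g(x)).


Substitute g(x) into f:
f(g(x)) = 3*(x^2 - 3x - 3)^2 + (-5)*(x^2 - 3x - 3) + (-5)
(x^2 - 3x - 3)^2 = x^4 - 6x^3 + 3x^2 + 18x + 9
Expand and combine: 3x^4 - 18x^3 + 4x^2 + 69x + 37


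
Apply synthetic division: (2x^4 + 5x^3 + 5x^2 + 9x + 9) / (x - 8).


Synthetic division with c = 8. Coefficients: 2, 5, 5, 9, 9
Bring down 2.
  2 * 8 = 16; 16 + 5 = 21
  21 * 8 = 168; 168 + 5 = 173
  173 * 8 = 1384; 1384 + 9 = 1393
  1393 * 8 = 11144; 11144 + 9 = 11153
Quotient: 2x^3 + 21x^2 + 173x + 1393, Remainder: 11153


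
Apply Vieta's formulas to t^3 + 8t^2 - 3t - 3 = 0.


Monic cubic t^3+bt^2+ct+d=0: sum=-b, pairwise sum=c, product=-d.
b=8, c=-3, d=-3
r1+r2+r3 = -8
r1r2+r1r3+r2r3 = -3
r1r2r3 = 3


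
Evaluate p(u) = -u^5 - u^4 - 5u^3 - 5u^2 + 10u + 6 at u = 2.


Using direct substitution:
  -1 * (2)^5 = -32
  -1 * (2)^4 = -16
  -5 * (2)^3 = -40
  -5 * (2)^2 = -20
  10 * (2)^1 = 20
  constant: 6
Sum = -32 - 16 - 40 - 20 + 20 + 6 = -82


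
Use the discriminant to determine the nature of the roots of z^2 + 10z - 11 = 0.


D = b^2 - 4ac = (10)^2 - 4(1)(-11) = 100 + 44 = 144
Since D > 0: two distinct rational roots


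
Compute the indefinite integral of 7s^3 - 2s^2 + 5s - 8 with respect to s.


Reverse power rule on each term:
  ∫ 7s^3 ds = (7/4)s^4
  ∫ -2s^2 ds = -(2/3)s^3
  ∫ 5s ds = (5/2)s^2
  ∫ -8 ds = -8s
F(s) = (7/4)s^4 - (2/3)s^3 + (5/2)s^2 - 8s + C


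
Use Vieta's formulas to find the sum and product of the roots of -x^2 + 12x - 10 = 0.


For ax^2+bx+c=0: sum = -b/a, product = c/a.
a=-1, b=12, c=-10
Sum = -(12)/-1 = 12
Product = (-10)/-1 = 10


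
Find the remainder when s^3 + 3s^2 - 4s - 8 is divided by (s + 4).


By the Remainder Theorem, the remainder equals p(-4):
  1*(-4)^3 = -64
  3*(-4)^2 = 48
  -4*(-4)^1 = 16
  constant: -8
Sum: -64 + 48 + 16 - 8 = -8


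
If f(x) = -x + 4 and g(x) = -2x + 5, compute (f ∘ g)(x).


Substitute g(x) into f:
f(g(x)) = -1*(-2x + 5) + 4
Expand and combine: 2x - 1


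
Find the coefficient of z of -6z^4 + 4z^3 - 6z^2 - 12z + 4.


Read off the coefficient of z: -12


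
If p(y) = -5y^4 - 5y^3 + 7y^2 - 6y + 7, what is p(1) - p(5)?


p(1) = -2
p(5) = -3598
p(1) - p(5) = -2 + 3598 = 3596


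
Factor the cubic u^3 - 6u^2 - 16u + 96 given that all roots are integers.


Try integer roots (divisors of 96). u=6: p(6)=0.
Divide out (u - 6): quotient is u^2 - 16.
Factor the quadratic: (u + 4)(u - 4)
Result: (u - 6)(u + 4)(u - 4)


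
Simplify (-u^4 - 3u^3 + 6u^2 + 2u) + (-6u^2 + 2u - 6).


Align terms by degree and add:
  -u^4 - 3u^3 + 6u^2 + 2u
  -6u^2 + 2u - 6
= -u^4 - 3u^3 + 4u - 6


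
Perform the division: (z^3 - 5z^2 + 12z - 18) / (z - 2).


(z^3 - 5z^2 + 12z - 18) / (z - 2)
Step 1: z^2 * (z - 2) = z^3 - 2z^2; subtract.
Step 2: -3z * (z - 2) = -3z^2 + 6z; subtract.
Step 3: 6 * (z - 2) = 6z - 12; subtract.
Quotient: z^2 - 3z + 6, Remainder: -6


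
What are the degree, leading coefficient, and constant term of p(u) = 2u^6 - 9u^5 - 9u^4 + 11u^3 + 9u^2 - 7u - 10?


Highest power of u is 6, with coefficient 2. Constant term is -10.
Degree = 6, leading coefficient = 2, constant term = -10


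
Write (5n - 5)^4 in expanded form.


Expand (5n - 5)^4 by repeated multiplication:
  (5n - 5)^2 = 25n^2 - 50n + 25
  (5n - 5)^3 = 125n^3 - 375n^2 + 375n - 125
= 625n^4 - 2500n^3 + 3750n^2 - 2500n + 625


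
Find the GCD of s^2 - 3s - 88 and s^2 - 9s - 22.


Factor each:
  s^2 - 3s - 88 = (s - 11)(s + 8)
  s^2 - 9s - 22 = (s - 11)(s + 2)
Common monic factor: s - 11


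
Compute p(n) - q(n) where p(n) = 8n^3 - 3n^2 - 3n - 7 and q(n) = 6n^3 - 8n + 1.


Distribute the minus sign:
  (8n^3 - 3n^2 - 3n - 7)
- (6n^3 - 8n + 1)
Negate second polynomial: -6n^3 + 8n - 1
Add: 2n^3 - 3n^2 + 5n - 8


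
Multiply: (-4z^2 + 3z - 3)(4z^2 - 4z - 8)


Distribute each term of the first polynomial:
  (-4z^2)(4z^2 - 4z - 8) = -16z^4 + 16z^3 + 32z^2
  (3z)(4z^2 - 4z - 8) = 12z^3 - 12z^2 - 24z
  (-3)(4z^2 - 4z - 8) = -12z^2 + 12z + 24
Sum: -16z^4 + 28z^3 + 8z^2 - 12z + 24


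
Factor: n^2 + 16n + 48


Roots satisfy r1 + r2 = -b/a = -16 and r1*r2 = c/a = 48.
So r1 = -4, r2 = -12.
n^2 + 16n + 48 = (n - r1)(n - r2) = (n + 4)(n + 12)
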